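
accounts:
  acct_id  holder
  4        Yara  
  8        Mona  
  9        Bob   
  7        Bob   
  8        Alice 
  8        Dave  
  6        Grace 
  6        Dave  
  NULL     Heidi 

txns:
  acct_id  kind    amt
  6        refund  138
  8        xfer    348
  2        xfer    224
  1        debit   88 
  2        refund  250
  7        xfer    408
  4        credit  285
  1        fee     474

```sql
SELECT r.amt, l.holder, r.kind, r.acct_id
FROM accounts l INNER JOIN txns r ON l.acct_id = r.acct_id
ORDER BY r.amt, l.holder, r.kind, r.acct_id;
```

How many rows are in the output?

7

INNER JOIN keeps only pairs where the ON condition holds.
Matching on l.acct_id = r.acct_id. A NULL in a compared column never satisfies the condition.
Matched pairs: 7.
Total: 7 rows.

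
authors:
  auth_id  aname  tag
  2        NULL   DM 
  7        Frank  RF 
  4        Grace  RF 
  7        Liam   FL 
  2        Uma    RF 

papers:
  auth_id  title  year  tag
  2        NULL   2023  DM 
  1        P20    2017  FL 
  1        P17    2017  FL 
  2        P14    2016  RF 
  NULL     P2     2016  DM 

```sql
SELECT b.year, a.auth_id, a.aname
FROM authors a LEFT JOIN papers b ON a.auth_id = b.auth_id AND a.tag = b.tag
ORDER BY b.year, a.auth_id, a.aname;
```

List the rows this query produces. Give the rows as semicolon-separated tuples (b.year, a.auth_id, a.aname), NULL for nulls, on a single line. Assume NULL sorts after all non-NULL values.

(2016, 2, Uma); (2023, 2, NULL); (NULL, 4, Grace); (NULL, 7, Frank); (NULL, 7, Liam)

LEFT JOIN keeps every row from `authors`; unmatched rows get NULL for `papers`'s columns.
Matching on a.auth_id = b.auth_id AND a.tag = b.tag. A NULL in a compared column never satisfies the condition.
- a row (auth_id=2, tag=DM): matches 1 b row(s) → 1 output row(s).
- a row (auth_id=7, tag=RF): no match → kept, b columns NULL.
- a row (auth_id=4, tag=RF): no match → kept, b columns NULL.
- a row (auth_id=7, tag=FL): no match → kept, b columns NULL.
- a row (auth_id=2, tag=RF): matches 1 b row(s) → 1 output row(s).
After projecting and ordering:
b.year | a.auth_id | a.aname
2016 | 2 | Uma
2023 | 2 | NULL
NULL | 4 | Grace
NULL | 7 | Frank
NULL | 7 | Liam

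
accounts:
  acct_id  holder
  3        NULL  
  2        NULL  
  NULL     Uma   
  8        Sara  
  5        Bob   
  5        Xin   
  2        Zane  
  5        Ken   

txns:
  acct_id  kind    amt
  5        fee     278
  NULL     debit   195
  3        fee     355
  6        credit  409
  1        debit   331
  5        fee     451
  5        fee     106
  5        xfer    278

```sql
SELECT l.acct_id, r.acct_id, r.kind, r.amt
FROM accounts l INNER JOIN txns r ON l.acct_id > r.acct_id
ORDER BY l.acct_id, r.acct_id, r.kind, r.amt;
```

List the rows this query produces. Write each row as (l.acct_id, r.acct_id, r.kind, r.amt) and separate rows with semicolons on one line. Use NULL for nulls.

(2, 1, debit, 331); (2, 1, debit, 331); (3, 1, debit, 331); (5, 1, debit, 331); (5, 1, debit, 331); (5, 1, debit, 331); (5, 3, fee, 355); (5, 3, fee, 355); (5, 3, fee, 355); (8, 1, debit, 331); (8, 3, fee, 355); (8, 5, fee, 106); (8, 5, fee, 278); (8, 5, fee, 451); (8, 5, xfer, 278); (8, 6, credit, 409)

INNER JOIN keeps only pairs where the ON condition holds.
Matching on l.acct_id > r.acct_id. A NULL in a compared column never satisfies the condition.
- acct_id=3: 1 matching r row(s), so 1 row(s) emitted.
- acct_id=2: 1 matching r row(s), so 1 row(s) emitted.
- acct_id=NULL: no matching r row, dropped.
- acct_id=8: 7 matching r row(s), so 7 row(s) emitted.
- acct_id=5: 2 matching r row(s), so 2 row(s) emitted.
- acct_id=5: 2 matching r row(s), so 2 row(s) emitted.
- acct_id=2: 1 matching r row(s), so 1 row(s) emitted.
- acct_id=5: 2 matching r row(s), so 2 row(s) emitted.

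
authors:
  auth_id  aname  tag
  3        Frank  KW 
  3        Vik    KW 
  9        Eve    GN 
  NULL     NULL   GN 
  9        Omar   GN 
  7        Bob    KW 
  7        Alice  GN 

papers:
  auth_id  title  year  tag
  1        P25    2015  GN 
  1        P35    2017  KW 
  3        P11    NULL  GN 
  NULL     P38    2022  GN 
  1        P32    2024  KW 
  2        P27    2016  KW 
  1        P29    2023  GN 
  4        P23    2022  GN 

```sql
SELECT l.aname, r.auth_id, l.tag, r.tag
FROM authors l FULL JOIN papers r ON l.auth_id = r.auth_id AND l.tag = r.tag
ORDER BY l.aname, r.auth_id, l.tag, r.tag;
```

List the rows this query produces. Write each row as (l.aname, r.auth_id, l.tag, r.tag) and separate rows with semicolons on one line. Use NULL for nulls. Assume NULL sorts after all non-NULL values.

FULL OUTER JOIN keeps every row from both sides; unmatched rows get NULL for the other side's columns.
Matching on l.auth_id = r.auth_id AND l.tag = r.tag. A NULL in a compared column never satisfies the condition.
Matched pairs: 0; unmatched l rows kept: 7; unmatched r rows kept: 8.

(Alice, NULL, GN, NULL); (Bob, NULL, KW, NULL); (Eve, NULL, GN, NULL); (Frank, NULL, KW, NULL); (Omar, NULL, GN, NULL); (Vik, NULL, KW, NULL); (NULL, 1, NULL, GN); (NULL, 1, NULL, GN); (NULL, 1, NULL, KW); (NULL, 1, NULL, KW); (NULL, 2, NULL, KW); (NULL, 3, NULL, GN); (NULL, 4, NULL, GN); (NULL, NULL, GN, NULL); (NULL, NULL, NULL, GN)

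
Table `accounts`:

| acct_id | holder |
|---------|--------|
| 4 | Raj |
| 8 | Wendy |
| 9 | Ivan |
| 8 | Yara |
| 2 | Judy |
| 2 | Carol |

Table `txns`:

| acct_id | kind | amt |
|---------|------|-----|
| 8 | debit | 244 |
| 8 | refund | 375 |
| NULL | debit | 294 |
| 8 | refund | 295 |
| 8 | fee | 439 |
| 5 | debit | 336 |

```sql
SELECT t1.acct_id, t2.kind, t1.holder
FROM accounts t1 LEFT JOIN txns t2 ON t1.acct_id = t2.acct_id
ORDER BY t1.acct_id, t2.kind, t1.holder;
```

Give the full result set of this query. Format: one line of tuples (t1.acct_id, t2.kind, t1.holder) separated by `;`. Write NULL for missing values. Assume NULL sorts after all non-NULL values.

(2, NULL, Carol); (2, NULL, Judy); (4, NULL, Raj); (8, debit, Wendy); (8, debit, Yara); (8, fee, Wendy); (8, fee, Yara); (8, refund, Wendy); (8, refund, Wendy); (8, refund, Yara); (8, refund, Yara); (9, NULL, Ivan)

LEFT JOIN keeps every row from `accounts`; unmatched rows get NULL for `txns`'s columns.
Matching on t1.acct_id = t2.acct_id. A NULL in a compared column never satisfies the condition.
- t1[0] acct_id=4 → no match; kept with NULLs on the t2 side.
- t1[1] acct_id=8 → 4 match(es) in t2 → 4 row(s).
- t1[2] acct_id=9 → no match; kept with NULLs on the t2 side.
- t1[3] acct_id=8 → 4 match(es) in t2 → 4 row(s).
- t1[4] acct_id=2 → no match; kept with NULLs on the t2 side.
- t1[5] acct_id=2 → no match; kept with NULLs on the t2 side.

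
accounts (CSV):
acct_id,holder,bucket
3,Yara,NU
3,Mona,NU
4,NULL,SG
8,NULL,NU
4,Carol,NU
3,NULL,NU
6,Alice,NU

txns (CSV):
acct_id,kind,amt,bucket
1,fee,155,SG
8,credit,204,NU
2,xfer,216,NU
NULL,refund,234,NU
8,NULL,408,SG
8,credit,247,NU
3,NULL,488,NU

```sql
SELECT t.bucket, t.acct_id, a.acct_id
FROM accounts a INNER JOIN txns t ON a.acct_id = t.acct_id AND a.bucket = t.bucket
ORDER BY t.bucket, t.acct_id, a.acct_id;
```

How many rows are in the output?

INNER JOIN keeps only pairs where the ON condition holds.
Matching on a.acct_id = t.acct_id AND a.bucket = t.bucket. A NULL in a compared column never satisfies the condition.
Matched pairs: 5.
Total: 5 rows.

5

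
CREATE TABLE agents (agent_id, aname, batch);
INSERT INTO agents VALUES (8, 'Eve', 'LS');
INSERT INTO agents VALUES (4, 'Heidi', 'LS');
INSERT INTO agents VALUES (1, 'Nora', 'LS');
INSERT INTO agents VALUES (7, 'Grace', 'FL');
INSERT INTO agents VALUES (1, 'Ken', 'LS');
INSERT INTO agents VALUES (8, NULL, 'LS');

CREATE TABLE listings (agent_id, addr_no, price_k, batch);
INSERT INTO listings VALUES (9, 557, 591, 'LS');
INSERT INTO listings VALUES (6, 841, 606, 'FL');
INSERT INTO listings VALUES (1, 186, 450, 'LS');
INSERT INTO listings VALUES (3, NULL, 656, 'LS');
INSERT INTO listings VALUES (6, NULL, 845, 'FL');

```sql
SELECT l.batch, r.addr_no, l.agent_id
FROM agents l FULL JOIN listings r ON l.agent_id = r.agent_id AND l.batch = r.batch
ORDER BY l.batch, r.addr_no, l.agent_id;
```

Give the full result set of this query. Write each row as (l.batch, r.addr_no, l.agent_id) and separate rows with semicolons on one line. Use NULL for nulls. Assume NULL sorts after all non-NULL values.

(FL, NULL, 7); (LS, 186, 1); (LS, 186, 1); (LS, NULL, 4); (LS, NULL, 8); (LS, NULL, 8); (NULL, 557, NULL); (NULL, 841, NULL); (NULL, NULL, NULL); (NULL, NULL, NULL)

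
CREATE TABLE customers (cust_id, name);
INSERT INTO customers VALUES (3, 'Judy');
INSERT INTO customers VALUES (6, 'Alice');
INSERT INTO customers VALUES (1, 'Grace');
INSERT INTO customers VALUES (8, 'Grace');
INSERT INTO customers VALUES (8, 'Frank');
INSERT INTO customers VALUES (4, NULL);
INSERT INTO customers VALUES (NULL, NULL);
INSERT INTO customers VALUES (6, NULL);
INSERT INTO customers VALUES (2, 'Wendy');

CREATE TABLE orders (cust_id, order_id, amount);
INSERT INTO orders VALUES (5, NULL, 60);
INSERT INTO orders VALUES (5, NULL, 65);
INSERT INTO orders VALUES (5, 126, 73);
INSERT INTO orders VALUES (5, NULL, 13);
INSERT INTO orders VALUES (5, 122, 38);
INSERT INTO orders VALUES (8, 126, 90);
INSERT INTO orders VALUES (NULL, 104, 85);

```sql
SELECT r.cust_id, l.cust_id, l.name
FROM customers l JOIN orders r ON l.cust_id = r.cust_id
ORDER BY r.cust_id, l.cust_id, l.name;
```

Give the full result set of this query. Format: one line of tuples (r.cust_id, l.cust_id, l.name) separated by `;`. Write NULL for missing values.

(8, 8, Frank); (8, 8, Grace)

INNER JOIN keeps only pairs where the ON condition holds.
Matching on l.cust_id = r.cust_id. A NULL in a compared column never satisfies the condition.
Matched pairs: 2.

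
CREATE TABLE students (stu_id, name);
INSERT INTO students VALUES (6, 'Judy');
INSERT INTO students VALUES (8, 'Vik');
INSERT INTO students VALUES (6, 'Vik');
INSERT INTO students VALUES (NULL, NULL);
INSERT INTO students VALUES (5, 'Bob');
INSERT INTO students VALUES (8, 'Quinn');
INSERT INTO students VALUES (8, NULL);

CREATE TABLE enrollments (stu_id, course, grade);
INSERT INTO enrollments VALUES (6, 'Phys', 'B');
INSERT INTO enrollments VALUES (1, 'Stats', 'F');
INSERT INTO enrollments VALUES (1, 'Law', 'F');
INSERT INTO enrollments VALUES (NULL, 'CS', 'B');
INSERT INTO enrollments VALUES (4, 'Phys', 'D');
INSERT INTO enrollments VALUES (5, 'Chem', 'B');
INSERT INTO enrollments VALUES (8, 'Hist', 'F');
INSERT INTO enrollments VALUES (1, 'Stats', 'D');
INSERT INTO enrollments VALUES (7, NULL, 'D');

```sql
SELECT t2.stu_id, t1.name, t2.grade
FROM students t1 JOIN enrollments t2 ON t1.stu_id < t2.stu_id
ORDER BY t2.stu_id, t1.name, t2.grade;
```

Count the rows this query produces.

7

INNER JOIN keeps only pairs where the ON condition holds.
Matching on t1.stu_id < t2.stu_id. A NULL in a compared column never satisfies the condition.
- t1[0] stu_id=6 → 2 match(es) in t2 → 2 row(s).
- t1[1] stu_id=8 → no match; dropped.
- t1[2] stu_id=6 → 2 match(es) in t2 → 2 row(s).
- t1[3] stu_id=NULL → no match; dropped.
- t1[4] stu_id=5 → 3 match(es) in t2 → 3 row(s).
- t1[5] stu_id=8 → no match; dropped.
- t1[6] stu_id=8 → no match; dropped.
Total: 7 rows.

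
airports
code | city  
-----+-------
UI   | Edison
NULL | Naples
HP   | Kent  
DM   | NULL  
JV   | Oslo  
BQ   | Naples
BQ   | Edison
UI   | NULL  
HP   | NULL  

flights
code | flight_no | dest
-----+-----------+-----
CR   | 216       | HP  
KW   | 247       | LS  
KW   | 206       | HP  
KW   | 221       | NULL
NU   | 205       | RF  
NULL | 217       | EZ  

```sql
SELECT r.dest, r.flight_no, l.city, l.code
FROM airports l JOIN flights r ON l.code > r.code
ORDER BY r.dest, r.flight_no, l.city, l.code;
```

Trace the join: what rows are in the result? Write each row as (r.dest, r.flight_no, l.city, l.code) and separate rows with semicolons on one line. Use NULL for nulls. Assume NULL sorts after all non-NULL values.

(HP, 206, Edison, UI); (HP, 206, NULL, UI); (HP, 216, Edison, UI); (HP, 216, Kent, HP); (HP, 216, Oslo, JV); (HP, 216, NULL, DM); (HP, 216, NULL, HP); (HP, 216, NULL, UI); (LS, 247, Edison, UI); (LS, 247, NULL, UI); (RF, 205, Edison, UI); (RF, 205, NULL, UI); (NULL, 221, Edison, UI); (NULL, 221, NULL, UI)

INNER JOIN keeps only pairs where the ON condition holds.
Matching on l.code > r.code. A NULL in a compared column never satisfies the condition.
- l (code=UI) pairs with 5 row(s) of r.
- l (code=NULL) has no partner → excluded.
- l (code=HP) pairs with 1 row(s) of r.
- l (code=DM) pairs with 1 row(s) of r.
- l (code=JV) pairs with 1 row(s) of r.
- l (code=BQ) has no partner → excluded.
- l (code=BQ) has no partner → excluded.
- l (code=UI) pairs with 5 row(s) of r.
- l (code=HP) pairs with 1 row(s) of r.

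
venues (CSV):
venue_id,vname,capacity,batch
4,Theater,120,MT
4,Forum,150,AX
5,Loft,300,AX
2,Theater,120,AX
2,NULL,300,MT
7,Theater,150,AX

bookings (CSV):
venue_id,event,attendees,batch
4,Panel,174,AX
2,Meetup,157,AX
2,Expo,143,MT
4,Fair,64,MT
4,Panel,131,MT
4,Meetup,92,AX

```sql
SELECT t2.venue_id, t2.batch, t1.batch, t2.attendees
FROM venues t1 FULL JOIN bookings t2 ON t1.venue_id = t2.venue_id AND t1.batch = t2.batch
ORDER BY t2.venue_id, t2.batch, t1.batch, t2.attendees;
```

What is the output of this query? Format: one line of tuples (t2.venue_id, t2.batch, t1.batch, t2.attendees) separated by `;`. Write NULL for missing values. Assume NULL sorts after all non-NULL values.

FULL OUTER JOIN keeps every row from both sides; unmatched rows get NULL for the other side's columns.
Matching on t1.venue_id = t2.venue_id AND t1.batch = t2.batch.
Matched pairs: 6; unmatched t1 rows kept: 2; unmatched t2 rows kept: 0.

(2, AX, AX, 157); (2, MT, MT, 143); (4, AX, AX, 92); (4, AX, AX, 174); (4, MT, MT, 64); (4, MT, MT, 131); (NULL, NULL, AX, NULL); (NULL, NULL, AX, NULL)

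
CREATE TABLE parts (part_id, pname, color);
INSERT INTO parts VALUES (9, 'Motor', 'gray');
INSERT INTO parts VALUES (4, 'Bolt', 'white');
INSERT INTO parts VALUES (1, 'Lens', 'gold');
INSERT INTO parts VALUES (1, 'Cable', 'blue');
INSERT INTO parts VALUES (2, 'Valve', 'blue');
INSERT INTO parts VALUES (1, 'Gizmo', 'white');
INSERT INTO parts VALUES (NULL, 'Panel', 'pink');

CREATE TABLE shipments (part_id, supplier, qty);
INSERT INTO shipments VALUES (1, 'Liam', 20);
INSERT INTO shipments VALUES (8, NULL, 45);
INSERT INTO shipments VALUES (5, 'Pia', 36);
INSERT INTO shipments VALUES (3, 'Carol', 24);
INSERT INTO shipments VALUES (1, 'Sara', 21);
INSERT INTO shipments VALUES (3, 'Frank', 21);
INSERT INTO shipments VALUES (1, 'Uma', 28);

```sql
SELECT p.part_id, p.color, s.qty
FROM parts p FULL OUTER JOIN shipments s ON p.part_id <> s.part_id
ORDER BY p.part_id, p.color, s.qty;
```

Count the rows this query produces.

FULL OUTER JOIN keeps every row from both sides; unmatched rows get NULL for the other side's columns.
Matching on p.part_id <> s.part_id. A NULL in a compared column never satisfies the condition.
- p (part_id=9) pairs with 7 row(s) of s.
- p (part_id=4) pairs with 7 row(s) of s.
- p (part_id=1) pairs with 4 row(s) of s.
- p (part_id=1) pairs with 4 row(s) of s.
- p (part_id=2) pairs with 7 row(s) of s.
- p (part_id=1) pairs with 4 row(s) of s.
- p (part_id=NULL) has no partner → padded with NULL.
Total: 33 matched + 1 padded = 34 rows.

34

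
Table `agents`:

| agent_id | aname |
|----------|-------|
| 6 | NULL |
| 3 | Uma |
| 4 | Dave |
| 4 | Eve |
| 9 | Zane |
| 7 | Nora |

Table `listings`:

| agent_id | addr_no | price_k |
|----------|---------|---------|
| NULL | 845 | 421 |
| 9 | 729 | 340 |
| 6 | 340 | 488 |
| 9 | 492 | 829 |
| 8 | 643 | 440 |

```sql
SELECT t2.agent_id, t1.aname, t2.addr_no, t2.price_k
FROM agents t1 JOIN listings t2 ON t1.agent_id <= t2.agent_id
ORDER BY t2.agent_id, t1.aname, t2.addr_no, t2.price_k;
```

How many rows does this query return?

21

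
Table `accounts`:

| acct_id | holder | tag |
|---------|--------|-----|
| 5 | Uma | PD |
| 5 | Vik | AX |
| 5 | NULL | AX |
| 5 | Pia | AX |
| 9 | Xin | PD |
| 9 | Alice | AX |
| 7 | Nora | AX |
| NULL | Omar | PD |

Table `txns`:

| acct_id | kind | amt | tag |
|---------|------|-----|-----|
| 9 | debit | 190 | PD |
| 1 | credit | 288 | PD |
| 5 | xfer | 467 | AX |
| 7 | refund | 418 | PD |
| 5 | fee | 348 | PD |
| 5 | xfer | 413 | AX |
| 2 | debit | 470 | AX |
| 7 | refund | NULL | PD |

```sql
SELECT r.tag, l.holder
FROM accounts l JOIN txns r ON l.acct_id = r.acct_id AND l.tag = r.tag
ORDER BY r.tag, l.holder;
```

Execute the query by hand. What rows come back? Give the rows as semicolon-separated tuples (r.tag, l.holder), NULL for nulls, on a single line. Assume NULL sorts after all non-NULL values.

(AX, Pia); (AX, Pia); (AX, Vik); (AX, Vik); (AX, NULL); (AX, NULL); (PD, Uma); (PD, Xin)

INNER JOIN keeps only pairs where the ON condition holds.
Matching on l.acct_id = r.acct_id AND l.tag = r.tag. A NULL in a compared column never satisfies the condition.
- l row (acct_id=5, tag=PD): matches 1 r row(s) → 1 output row(s).
- l row (acct_id=5, tag=AX): matches 2 r row(s) → 2 output row(s).
- l row (acct_id=5, tag=AX): matches 2 r row(s) → 2 output row(s).
- l row (acct_id=5, tag=AX): matches 2 r row(s) → 2 output row(s).
- l row (acct_id=9, tag=PD): matches 1 r row(s) → 1 output row(s).
- l row (acct_id=9, tag=AX): no match → dropped.
- l row (acct_id=7, tag=AX): no match → dropped.
- l row (acct_id=NULL, tag=PD): no match → dropped.
After projecting and ordering:
r.tag | l.holder
AX | Pia
AX | Pia
AX | Vik
AX | Vik
AX | NULL
AX | NULL
PD | Uma
PD | Xin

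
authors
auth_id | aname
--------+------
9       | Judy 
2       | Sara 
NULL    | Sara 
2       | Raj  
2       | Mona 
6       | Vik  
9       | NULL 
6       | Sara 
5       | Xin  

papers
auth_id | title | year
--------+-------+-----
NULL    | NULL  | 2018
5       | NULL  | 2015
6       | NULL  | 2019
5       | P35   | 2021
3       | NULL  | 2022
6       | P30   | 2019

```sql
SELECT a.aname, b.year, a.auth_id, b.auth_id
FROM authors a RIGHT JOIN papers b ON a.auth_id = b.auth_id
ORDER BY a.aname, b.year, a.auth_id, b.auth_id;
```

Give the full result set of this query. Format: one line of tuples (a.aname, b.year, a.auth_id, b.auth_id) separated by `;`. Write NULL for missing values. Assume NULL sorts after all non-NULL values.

RIGHT JOIN keeps every row from `papers`; unmatched rows get NULL for `authors`'s columns.
Matching on a.auth_id = b.auth_id. A NULL in a compared column never satisfies the condition.
Matched pairs: 6; unmatched b rows kept: 2.

(Sara, 2019, 6, 6); (Sara, 2019, 6, 6); (Vik, 2019, 6, 6); (Vik, 2019, 6, 6); (Xin, 2015, 5, 5); (Xin, 2021, 5, 5); (NULL, 2018, NULL, NULL); (NULL, 2022, NULL, 3)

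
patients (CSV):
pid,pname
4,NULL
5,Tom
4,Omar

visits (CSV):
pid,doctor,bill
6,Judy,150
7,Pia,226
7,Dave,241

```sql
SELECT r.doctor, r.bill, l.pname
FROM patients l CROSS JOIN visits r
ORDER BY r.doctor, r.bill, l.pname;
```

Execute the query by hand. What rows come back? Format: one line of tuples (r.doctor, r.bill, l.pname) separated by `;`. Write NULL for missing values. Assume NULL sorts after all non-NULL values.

(Dave, 241, Omar); (Dave, 241, Tom); (Dave, 241, NULL); (Judy, 150, Omar); (Judy, 150, Tom); (Judy, 150, NULL); (Pia, 226, Omar); (Pia, 226, Tom); (Pia, 226, NULL)

CROSS JOIN pairs every row of `patients` with every row of `visits`: 3 × 3 = 9 rows.
After projecting and ordering:
r.doctor | r.bill | l.pname
Dave | 241 | Omar
Dave | 241 | Tom
Dave | 241 | NULL
Judy | 150 | Omar
Judy | 150 | Tom
Judy | 150 | NULL
Pia | 226 | Omar
Pia | 226 | Tom
Pia | 226 | NULL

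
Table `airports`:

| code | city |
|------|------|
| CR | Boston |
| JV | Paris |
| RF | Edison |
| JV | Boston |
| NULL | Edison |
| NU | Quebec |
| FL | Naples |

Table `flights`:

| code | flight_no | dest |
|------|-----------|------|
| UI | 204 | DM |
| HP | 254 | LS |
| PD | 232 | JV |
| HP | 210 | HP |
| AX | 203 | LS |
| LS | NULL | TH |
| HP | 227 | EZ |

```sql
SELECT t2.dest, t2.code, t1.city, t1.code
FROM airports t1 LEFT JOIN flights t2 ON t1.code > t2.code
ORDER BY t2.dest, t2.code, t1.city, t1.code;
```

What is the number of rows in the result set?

22

LEFT JOIN keeps every row from `airports`; unmatched rows get NULL for `flights`'s columns.
Matching on t1.code > t2.code. A NULL in a compared column never satisfies the condition.
Matched pairs: 21; unmatched t1 rows kept: 1.
Total: 21 matched + 1 padded = 22 rows.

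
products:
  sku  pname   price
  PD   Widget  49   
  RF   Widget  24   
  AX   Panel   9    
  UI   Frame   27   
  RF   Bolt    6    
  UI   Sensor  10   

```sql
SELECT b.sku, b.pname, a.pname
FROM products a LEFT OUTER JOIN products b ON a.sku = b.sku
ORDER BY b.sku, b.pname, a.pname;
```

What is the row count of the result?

LEFT JOIN keeps every row from `products a`; unmatched rows get NULL for `products b`'s columns.
Matching on a.sku = b.sku.
- sku=PD: 1 matching b row(s), so 1 row(s) emitted.
- sku=RF: 2 matching b row(s), so 2 row(s) emitted.
- sku=AX: 1 matching b row(s), so 1 row(s) emitted.
- sku=UI: 2 matching b row(s), so 2 row(s) emitted.
- sku=RF: 2 matching b row(s), so 2 row(s) emitted.
- sku=UI: 2 matching b row(s), so 2 row(s) emitted.
Total: 10 rows.

10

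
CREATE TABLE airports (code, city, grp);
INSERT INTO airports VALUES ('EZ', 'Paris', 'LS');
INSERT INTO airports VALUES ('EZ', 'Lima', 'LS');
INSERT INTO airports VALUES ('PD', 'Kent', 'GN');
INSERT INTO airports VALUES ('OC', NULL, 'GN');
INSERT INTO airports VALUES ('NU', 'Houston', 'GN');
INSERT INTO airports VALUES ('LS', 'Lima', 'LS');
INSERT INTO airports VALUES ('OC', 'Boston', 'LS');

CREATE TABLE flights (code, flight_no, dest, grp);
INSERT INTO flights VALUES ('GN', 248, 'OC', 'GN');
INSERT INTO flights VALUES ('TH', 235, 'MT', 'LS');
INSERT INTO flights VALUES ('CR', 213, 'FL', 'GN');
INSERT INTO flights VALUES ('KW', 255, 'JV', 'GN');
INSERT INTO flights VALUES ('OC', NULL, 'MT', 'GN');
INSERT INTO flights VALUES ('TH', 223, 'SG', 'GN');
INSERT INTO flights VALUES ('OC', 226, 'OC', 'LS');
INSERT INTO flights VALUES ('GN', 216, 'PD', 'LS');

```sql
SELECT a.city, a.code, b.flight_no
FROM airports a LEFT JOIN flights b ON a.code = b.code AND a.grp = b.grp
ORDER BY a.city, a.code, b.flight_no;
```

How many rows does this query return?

7

LEFT JOIN keeps every row from `airports`; unmatched rows get NULL for `flights`'s columns.
Matching on a.code = b.code AND a.grp = b.grp.
- a[0] code=EZ, grp=LS → no match; kept with NULLs on the b side.
- a[1] code=EZ, grp=LS → no match; kept with NULLs on the b side.
- a[2] code=PD, grp=GN → no match; kept with NULLs on the b side.
- a[3] code=OC, grp=GN → 1 match(es) in b → 1 row(s).
- a[4] code=NU, grp=GN → no match; kept with NULLs on the b side.
- a[5] code=LS, grp=LS → no match; kept with NULLs on the b side.
- a[6] code=OC, grp=LS → 1 match(es) in b → 1 row(s).
Total: 2 matched + 5 padded = 7 rows.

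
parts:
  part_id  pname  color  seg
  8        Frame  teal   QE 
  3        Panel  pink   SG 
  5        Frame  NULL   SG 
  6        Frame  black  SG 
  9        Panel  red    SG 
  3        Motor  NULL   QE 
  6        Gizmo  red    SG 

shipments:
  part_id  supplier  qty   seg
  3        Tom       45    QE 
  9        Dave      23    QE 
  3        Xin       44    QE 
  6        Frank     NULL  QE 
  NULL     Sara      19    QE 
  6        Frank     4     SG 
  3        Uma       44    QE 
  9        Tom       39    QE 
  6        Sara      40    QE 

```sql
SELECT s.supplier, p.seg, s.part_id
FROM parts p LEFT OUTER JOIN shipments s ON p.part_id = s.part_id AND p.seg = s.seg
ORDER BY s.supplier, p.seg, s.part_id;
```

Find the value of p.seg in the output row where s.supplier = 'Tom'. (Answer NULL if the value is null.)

QE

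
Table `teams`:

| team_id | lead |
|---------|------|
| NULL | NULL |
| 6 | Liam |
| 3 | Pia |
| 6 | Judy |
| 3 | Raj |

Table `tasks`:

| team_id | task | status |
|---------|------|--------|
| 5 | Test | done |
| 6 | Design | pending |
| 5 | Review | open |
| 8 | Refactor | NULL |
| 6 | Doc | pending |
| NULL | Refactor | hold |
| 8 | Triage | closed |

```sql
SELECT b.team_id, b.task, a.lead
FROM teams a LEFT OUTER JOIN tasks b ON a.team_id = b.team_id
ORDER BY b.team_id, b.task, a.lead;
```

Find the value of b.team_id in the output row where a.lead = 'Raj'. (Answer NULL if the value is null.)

NULL

LEFT JOIN keeps every row from `teams`; unmatched rows get NULL for `tasks`'s columns.
Matching on a.team_id = b.team_id. A NULL in a compared column never satisfies the condition.
- team_id=NULL: no b row matches, row kept with b columns NULL.
- team_id=6: 2 matching b row(s), so 2 row(s) emitted.
- team_id=3: no b row matches, row kept with b columns NULL.
- team_id=6: 2 matching b row(s), so 2 row(s) emitted.
- team_id=3: no b row matches, row kept with b columns NULL.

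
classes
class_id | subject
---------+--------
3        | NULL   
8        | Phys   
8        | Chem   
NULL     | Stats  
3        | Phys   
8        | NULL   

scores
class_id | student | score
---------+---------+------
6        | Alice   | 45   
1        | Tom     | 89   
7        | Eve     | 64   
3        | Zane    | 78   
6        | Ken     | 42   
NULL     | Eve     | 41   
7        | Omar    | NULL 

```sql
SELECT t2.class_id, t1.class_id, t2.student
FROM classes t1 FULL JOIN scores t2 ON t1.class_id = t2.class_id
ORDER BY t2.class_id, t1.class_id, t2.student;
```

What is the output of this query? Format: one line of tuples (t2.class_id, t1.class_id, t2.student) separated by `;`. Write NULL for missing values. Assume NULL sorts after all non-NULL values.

FULL OUTER JOIN keeps every row from both sides; unmatched rows get NULL for the other side's columns.
Matching on t1.class_id = t2.class_id. A NULL in a compared column never satisfies the condition.
- class_id=3: 1 matching t2 row(s), so 1 row(s) emitted.
- class_id=8: no t2 row matches, row kept with t2 columns NULL.
- class_id=8: no t2 row matches, row kept with t2 columns NULL.
- class_id=NULL: no t2 row matches, row kept with t2 columns NULL.
- class_id=3: 1 matching t2 row(s), so 1 row(s) emitted.
- class_id=8: no t2 row matches, row kept with t2 columns NULL.
- 6 row(s) from t2 found no t1 partner → padded with NULL.

(1, NULL, Tom); (3, 3, Zane); (3, 3, Zane); (6, NULL, Alice); (6, NULL, Ken); (7, NULL, Eve); (7, NULL, Omar); (NULL, 8, NULL); (NULL, 8, NULL); (NULL, 8, NULL); (NULL, NULL, Eve); (NULL, NULL, NULL)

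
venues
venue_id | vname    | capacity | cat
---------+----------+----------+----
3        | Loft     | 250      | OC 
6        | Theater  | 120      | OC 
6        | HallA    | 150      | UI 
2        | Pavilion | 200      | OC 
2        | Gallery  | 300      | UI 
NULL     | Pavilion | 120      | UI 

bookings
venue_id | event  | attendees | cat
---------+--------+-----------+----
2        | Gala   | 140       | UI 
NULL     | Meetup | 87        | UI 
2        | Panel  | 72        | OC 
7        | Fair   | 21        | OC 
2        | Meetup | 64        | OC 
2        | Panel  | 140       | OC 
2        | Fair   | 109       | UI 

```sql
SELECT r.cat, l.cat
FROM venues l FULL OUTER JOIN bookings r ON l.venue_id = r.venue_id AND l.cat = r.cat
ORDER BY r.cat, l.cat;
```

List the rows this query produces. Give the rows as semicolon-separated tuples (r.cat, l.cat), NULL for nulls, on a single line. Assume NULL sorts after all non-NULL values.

(OC, OC); (OC, OC); (OC, OC); (OC, NULL); (UI, UI); (UI, UI); (UI, NULL); (NULL, OC); (NULL, OC); (NULL, UI); (NULL, UI)

FULL OUTER JOIN keeps every row from both sides; unmatched rows get NULL for the other side's columns.
Matching on l.venue_id = r.venue_id AND l.cat = r.cat. A NULL in a compared column never satisfies the condition.
- l row (venue_id=3, cat=OC): no match → kept, r columns NULL.
- l row (venue_id=6, cat=OC): no match → kept, r columns NULL.
- l row (venue_id=6, cat=UI): no match → kept, r columns NULL.
- l row (venue_id=2, cat=OC): matches 3 r row(s) → 3 output row(s).
- l row (venue_id=2, cat=UI): matches 2 r row(s) → 2 output row(s).
- l row (venue_id=NULL, cat=UI): no match → kept, r columns NULL.
- 2 row(s) from r found no l partner → padded with NULL.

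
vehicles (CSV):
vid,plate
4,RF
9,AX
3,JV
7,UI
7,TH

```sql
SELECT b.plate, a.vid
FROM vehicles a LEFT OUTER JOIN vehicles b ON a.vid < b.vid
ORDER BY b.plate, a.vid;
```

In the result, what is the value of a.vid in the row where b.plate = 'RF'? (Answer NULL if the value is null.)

LEFT JOIN keeps every row from `vehicles a`; unmatched rows get NULL for `vehicles b`'s columns.
Matching on a.vid < b.vid.
- a (vid=4) pairs with 3 row(s) of b.
- a (vid=9) has no partner → padded with NULL.
- a (vid=3) pairs with 4 row(s) of b.
- a (vid=7) pairs with 1 row(s) of b.
- a (vid=7) pairs with 1 row(s) of b.

3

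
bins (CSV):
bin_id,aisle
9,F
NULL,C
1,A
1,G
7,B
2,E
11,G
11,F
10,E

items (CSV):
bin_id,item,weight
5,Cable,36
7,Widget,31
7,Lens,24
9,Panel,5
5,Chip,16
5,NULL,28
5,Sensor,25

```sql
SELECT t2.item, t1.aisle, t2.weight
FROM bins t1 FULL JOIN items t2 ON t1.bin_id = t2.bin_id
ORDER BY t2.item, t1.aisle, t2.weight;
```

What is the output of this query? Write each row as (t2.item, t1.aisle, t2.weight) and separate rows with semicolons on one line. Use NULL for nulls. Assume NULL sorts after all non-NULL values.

FULL OUTER JOIN keeps every row from both sides; unmatched rows get NULL for the other side's columns.
Matching on t1.bin_id = t2.bin_id. A NULL in a compared column never satisfies the condition.
- bin_id=9: 1 matching t2 row(s), so 1 row(s) emitted.
- bin_id=NULL: no t2 row matches, row kept with t2 columns NULL.
- bin_id=1: no t2 row matches, row kept with t2 columns NULL.
- bin_id=1: no t2 row matches, row kept with t2 columns NULL.
- bin_id=7: 2 matching t2 row(s), so 2 row(s) emitted.
- bin_id=2: no t2 row matches, row kept with t2 columns NULL.
- bin_id=11: no t2 row matches, row kept with t2 columns NULL.
- bin_id=11: no t2 row matches, row kept with t2 columns NULL.
- bin_id=10: no t2 row matches, row kept with t2 columns NULL.
- 4 row(s) from t2 found no t1 partner → padded with NULL.

(Cable, NULL, 36); (Chip, NULL, 16); (Lens, B, 24); (Panel, F, 5); (Sensor, NULL, 25); (Widget, B, 31); (NULL, A, NULL); (NULL, C, NULL); (NULL, E, NULL); (NULL, E, NULL); (NULL, F, NULL); (NULL, G, NULL); (NULL, G, NULL); (NULL, NULL, 28)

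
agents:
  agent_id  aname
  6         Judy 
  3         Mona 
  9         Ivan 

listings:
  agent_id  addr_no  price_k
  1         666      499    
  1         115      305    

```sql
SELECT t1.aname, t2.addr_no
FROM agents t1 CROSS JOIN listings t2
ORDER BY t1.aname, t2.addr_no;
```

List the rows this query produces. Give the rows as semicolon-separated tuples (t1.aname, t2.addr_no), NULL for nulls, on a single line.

CROSS JOIN pairs every row of `agents` with every row of `listings`: 3 × 2 = 6 rows.
After projecting and ordering:
t1.aname | t2.addr_no
Ivan | 115
Ivan | 666
Judy | 115
Judy | 666
Mona | 115
Mona | 666

(Ivan, 115); (Ivan, 666); (Judy, 115); (Judy, 666); (Mona, 115); (Mona, 666)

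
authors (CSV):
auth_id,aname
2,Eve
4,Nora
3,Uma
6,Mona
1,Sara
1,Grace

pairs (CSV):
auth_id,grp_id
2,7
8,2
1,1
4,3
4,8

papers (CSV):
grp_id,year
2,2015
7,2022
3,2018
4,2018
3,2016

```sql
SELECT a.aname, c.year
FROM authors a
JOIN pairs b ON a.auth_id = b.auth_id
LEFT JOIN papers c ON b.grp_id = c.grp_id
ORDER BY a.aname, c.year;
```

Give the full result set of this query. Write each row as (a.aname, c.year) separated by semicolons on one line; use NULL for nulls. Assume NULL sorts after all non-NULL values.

(Eve, 2022); (Grace, NULL); (Nora, 2016); (Nora, 2018); (Nora, NULL); (Sara, NULL)

Joins associate left-to-right: authors INNER JOIN pairs on auth_id gives 5 intermediate row(s).
Then LEFT JOIN `papers c` on grp_id: each of those 5 rows is kept; rows whose b.grp_id has no match in c get NULL for c's columns.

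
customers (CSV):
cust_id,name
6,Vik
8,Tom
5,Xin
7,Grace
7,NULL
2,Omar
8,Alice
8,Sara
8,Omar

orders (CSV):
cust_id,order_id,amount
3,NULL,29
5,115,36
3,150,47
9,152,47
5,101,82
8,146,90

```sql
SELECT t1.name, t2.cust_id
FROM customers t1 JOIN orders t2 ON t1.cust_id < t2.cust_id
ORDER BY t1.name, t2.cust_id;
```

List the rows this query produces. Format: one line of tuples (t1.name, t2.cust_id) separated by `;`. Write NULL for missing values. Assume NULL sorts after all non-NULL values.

INNER JOIN keeps only pairs where the ON condition holds.
Matching on t1.cust_id < t2.cust_id.
Matched pairs: 18.

(Alice, 9); (Grace, 8); (Grace, 9); (Omar, 3); (Omar, 3); (Omar, 5); (Omar, 5); (Omar, 8); (Omar, 9); (Omar, 9); (Sara, 9); (Tom, 9); (Vik, 8); (Vik, 9); (Xin, 8); (Xin, 9); (NULL, 8); (NULL, 9)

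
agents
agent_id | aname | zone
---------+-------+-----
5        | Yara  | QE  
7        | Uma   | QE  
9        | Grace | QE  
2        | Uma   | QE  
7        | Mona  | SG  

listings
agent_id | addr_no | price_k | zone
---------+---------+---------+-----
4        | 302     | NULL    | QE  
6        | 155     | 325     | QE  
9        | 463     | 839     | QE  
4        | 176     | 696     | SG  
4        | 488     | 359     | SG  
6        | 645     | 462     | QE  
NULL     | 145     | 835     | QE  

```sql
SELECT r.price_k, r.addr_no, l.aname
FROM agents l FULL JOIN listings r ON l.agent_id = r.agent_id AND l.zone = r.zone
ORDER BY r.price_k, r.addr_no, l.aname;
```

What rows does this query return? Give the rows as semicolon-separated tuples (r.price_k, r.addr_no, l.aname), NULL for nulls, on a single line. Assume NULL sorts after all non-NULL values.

FULL OUTER JOIN keeps every row from both sides; unmatched rows get NULL for the other side's columns.
Matching on l.agent_id = r.agent_id AND l.zone = r.zone. A NULL in a compared column never satisfies the condition.
- l (agent_id=5, zone=QE) has no partner → padded with NULL.
- l (agent_id=7, zone=QE) has no partner → padded with NULL.
- l (agent_id=9, zone=QE) pairs with 1 row(s) of r.
- l (agent_id=2, zone=QE) has no partner → padded with NULL.
- l (agent_id=7, zone=SG) has no partner → padded with NULL.
- 6 r row(s) had no l match → kept, l columns NULL.

(325, 155, NULL); (359, 488, NULL); (462, 645, NULL); (696, 176, NULL); (835, 145, NULL); (839, 463, Grace); (NULL, 302, NULL); (NULL, NULL, Mona); (NULL, NULL, Uma); (NULL, NULL, Uma); (NULL, NULL, Yara)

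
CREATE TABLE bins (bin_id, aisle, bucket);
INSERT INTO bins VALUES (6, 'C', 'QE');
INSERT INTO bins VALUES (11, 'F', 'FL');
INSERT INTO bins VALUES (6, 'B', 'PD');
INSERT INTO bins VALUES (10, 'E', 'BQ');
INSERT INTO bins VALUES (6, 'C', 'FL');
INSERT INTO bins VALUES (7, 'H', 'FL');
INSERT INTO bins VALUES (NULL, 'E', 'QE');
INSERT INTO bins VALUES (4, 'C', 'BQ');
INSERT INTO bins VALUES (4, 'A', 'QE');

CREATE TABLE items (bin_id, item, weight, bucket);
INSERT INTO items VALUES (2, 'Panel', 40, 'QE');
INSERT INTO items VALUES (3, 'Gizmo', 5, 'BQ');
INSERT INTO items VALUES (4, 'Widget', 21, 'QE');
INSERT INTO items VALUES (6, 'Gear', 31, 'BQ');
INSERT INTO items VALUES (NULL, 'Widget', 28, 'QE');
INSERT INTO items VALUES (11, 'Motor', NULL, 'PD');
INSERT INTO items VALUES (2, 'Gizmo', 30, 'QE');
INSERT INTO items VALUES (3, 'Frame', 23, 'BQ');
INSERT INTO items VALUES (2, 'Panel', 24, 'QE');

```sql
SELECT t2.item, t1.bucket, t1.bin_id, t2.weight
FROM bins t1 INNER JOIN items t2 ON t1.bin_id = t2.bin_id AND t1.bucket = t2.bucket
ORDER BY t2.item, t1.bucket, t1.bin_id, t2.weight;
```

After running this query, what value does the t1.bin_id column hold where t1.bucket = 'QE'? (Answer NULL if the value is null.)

4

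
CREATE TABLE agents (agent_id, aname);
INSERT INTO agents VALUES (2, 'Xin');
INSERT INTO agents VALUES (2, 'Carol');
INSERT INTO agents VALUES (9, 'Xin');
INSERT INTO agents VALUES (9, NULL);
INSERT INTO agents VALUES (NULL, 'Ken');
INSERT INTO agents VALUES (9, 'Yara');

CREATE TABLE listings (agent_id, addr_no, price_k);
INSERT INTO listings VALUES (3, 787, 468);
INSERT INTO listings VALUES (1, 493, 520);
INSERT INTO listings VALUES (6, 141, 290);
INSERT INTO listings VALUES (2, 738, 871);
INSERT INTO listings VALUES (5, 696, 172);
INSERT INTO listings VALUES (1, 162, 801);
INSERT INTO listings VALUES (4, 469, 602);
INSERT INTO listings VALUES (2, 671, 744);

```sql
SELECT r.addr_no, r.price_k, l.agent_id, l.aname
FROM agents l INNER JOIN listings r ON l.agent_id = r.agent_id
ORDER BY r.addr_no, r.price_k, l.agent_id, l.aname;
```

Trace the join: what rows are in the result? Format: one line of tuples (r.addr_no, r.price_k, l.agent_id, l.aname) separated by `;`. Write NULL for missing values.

(671, 744, 2, Carol); (671, 744, 2, Xin); (738, 871, 2, Carol); (738, 871, 2, Xin)

INNER JOIN keeps only pairs where the ON condition holds.
Matching on l.agent_id = r.agent_id. A NULL in a compared column never satisfies the condition.
Matched pairs: 4.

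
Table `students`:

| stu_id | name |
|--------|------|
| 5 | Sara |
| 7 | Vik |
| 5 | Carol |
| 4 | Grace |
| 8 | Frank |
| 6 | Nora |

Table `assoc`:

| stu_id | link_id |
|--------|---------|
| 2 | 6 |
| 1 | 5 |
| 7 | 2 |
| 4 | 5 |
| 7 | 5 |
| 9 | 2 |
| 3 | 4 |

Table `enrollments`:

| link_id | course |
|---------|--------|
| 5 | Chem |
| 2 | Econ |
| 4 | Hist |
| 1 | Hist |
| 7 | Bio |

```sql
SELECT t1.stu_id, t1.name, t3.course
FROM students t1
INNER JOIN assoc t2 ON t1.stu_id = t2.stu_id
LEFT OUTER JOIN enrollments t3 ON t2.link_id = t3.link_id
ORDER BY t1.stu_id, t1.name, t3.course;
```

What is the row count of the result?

Joins associate left-to-right: students INNER JOIN assoc on stu_id gives 3 intermediate row(s).
Then LEFT JOIN `enrollments t3` on link_id: each of those 3 rows is kept; rows whose t2.link_id has no match in t3 get NULL for t3's columns.
Result: 3 row(s).

3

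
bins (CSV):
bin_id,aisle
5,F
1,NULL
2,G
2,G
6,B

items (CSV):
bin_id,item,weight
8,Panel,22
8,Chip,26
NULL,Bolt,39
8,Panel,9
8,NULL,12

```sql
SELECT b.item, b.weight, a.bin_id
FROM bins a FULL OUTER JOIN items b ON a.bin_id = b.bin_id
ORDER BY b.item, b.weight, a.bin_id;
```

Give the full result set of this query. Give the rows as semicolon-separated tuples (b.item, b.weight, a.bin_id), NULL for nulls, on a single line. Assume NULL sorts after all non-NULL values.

FULL OUTER JOIN keeps every row from both sides; unmatched rows get NULL for the other side's columns.
Matching on a.bin_id = b.bin_id. A NULL in a compared column never satisfies the condition.
- bin_id=5: no b row matches, row kept with b columns NULL.
- bin_id=1: no b row matches, row kept with b columns NULL.
- bin_id=2: no b row matches, row kept with b columns NULL.
- bin_id=2: no b row matches, row kept with b columns NULL.
- bin_id=6: no b row matches, row kept with b columns NULL.
- plus 5 unmatched b row(s), each kept with NULL a columns.
After projecting and ordering:
b.item | b.weight | a.bin_id
Bolt | 39 | NULL
Chip | 26 | NULL
Panel | 9 | NULL
Panel | 22 | NULL
NULL | 12 | NULL
NULL | NULL | 1
NULL | NULL | 2
NULL | NULL | 2
NULL | NULL | 5
NULL | NULL | 6

(Bolt, 39, NULL); (Chip, 26, NULL); (Panel, 9, NULL); (Panel, 22, NULL); (NULL, 12, NULL); (NULL, NULL, 1); (NULL, NULL, 2); (NULL, NULL, 2); (NULL, NULL, 5); (NULL, NULL, 6)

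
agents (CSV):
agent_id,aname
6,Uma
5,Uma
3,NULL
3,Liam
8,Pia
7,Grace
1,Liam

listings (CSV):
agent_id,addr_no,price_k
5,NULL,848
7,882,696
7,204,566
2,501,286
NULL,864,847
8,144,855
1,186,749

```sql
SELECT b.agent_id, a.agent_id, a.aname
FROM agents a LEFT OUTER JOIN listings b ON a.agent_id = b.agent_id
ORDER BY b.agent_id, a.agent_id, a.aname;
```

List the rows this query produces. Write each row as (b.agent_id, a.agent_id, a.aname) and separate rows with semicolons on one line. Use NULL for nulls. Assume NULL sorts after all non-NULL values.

LEFT JOIN keeps every row from `agents`; unmatched rows get NULL for `listings`'s columns.
Matching on a.agent_id = b.agent_id. A NULL in a compared column never satisfies the condition.
- agent_id=6: no b row matches, row kept with b columns NULL.
- agent_id=5: 1 matching b row(s), so 1 row(s) emitted.
- agent_id=3: no b row matches, row kept with b columns NULL.
- agent_id=3: no b row matches, row kept with b columns NULL.
- agent_id=8: 1 matching b row(s), so 1 row(s) emitted.
- agent_id=7: 2 matching b row(s), so 2 row(s) emitted.
- agent_id=1: 1 matching b row(s), so 1 row(s) emitted.
After projecting and ordering:
b.agent_id | a.agent_id | a.aname
1 | 1 | Liam
5 | 5 | Uma
7 | 7 | Grace
7 | 7 | Grace
8 | 8 | Pia
NULL | 3 | Liam
NULL | 3 | NULL
NULL | 6 | Uma

(1, 1, Liam); (5, 5, Uma); (7, 7, Grace); (7, 7, Grace); (8, 8, Pia); (NULL, 3, Liam); (NULL, 3, NULL); (NULL, 6, Uma)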